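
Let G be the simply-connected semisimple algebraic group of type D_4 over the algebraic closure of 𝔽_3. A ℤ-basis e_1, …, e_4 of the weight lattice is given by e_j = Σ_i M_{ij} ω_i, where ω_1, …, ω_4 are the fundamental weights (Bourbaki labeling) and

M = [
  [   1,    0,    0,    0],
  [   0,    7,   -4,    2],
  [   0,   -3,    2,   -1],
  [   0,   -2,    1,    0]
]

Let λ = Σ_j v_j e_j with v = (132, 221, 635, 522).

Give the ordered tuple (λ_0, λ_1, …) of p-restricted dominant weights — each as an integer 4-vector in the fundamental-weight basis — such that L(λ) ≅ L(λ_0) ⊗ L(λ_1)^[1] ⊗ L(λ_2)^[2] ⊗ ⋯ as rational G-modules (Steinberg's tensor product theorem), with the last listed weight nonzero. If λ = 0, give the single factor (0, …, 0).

Compute c_i = Σ_j M_{ij} v_j with v = (132, 221, 635, 522):
  c_1 = 1·132 + 0·221 + 0·635 + 0·522 = 132
  c_2 = 0·132 + 7·221 + (-4)·(635) + 2·522 = 51
  c_3 = 0·132 + (-3)·(221) + 2·635 + (-1)·(522) = 85
  c_4 = 0·132 + (-2)·(221) + 1·635 + 0·522 = 193
Writing each c_i in base p = 3:
  c_1 = 132 = 0·3^0 + 2·3^1 + 2·3^2 + 1·3^3 + 1·3^4
  c_2 = 51 = 0·3^0 + 2·3^1 + 2·3^2 + 1·3^3
  c_3 = 85 = 1·3^0 + 1·3^1 + 0·3^2 + 0·3^3 + 1·3^4
  c_4 = 193 = 1·3^0 + 1·3^1 + 0·3^2 + 1·3^3 + 2·3^4
λ_0 = (0, 0, 1, 1)
λ_1 = (2, 2, 1, 1)
λ_2 = (2, 2, 0, 0)
λ_3 = (1, 1, 0, 1)
λ_4 = (1, 0, 1, 2)

((0, 0, 1, 1), (2, 2, 1, 1), (2, 2, 0, 0), (1, 1, 0, 1), (1, 0, 1, 2))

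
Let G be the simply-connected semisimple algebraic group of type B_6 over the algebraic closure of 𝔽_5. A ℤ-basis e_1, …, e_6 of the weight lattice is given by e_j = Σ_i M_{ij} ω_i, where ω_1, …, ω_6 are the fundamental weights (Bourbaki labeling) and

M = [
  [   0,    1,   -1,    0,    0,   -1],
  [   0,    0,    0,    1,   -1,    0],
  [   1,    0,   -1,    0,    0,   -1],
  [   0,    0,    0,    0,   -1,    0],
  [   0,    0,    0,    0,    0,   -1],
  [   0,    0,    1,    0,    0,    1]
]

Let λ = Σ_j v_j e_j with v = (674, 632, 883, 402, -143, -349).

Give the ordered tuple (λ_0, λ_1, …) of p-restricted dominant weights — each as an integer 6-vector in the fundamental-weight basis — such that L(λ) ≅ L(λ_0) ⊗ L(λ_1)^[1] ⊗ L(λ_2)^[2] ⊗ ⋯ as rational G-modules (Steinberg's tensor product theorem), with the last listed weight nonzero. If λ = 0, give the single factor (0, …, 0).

ω-coordinates c = M·v, v = (674, 632, 883, 402, -143, -349):
  c_1 = 0·674 + 1·632 + (-1)·(883) + 0·402 + (0)·(-143) + (-1)·(-349) = 98
  c_2 = 0·674 + 0·632 + 0·883 + 1·402 + (-1)·(-143) + (0)·(-349) = 545
  c_3 = 1·674 + 0·632 + (-1)·(883) + 0·402 + (0)·(-143) + (-1)·(-349) = 140
  c_4 = 0·674 + 0·632 + 0·883 + 0·402 + (-1)·(-143) + (0)·(-349) = 143
  c_5 = 0·674 + 0·632 + 0·883 + 0·402 + (0)·(-143) + (-1)·(-349) = 349
  c_6 = 0·674 + 0·632 + 1·883 + 0·402 + (0)·(-143) + (1)·(-349) = 534
Writing each c_i in base p = 5:
  c_1 = 98 = 3·5^0 + 4·5^1 + 3·5^2
  c_2 = 545 = 0·5^0 + 4·5^1 + 1·5^2 + 4·5^3
  c_3 = 140 = 0·5^0 + 3·5^1 + 0·5^2 + 1·5^3
  c_4 = 143 = 3·5^0 + 3·5^1 + 0·5^2 + 1·5^3
  c_5 = 349 = 4·5^0 + 4·5^1 + 3·5^2 + 2·5^3
  c_6 = 534 = 4·5^0 + 1·5^1 + 1·5^2 + 4·5^3
p-restricted factor λ_0 = (3, 0, 0, 3, 4, 4)
p-restricted factor λ_1 = (4, 4, 3, 3, 4, 1)
p-restricted factor λ_2 = (3, 1, 0, 0, 3, 1)
p-restricted factor λ_3 = (0, 4, 1, 1, 2, 4)

((3, 0, 0, 3, 4, 4), (4, 4, 3, 3, 4, 1), (3, 1, 0, 0, 3, 1), (0, 4, 1, 1, 2, 4))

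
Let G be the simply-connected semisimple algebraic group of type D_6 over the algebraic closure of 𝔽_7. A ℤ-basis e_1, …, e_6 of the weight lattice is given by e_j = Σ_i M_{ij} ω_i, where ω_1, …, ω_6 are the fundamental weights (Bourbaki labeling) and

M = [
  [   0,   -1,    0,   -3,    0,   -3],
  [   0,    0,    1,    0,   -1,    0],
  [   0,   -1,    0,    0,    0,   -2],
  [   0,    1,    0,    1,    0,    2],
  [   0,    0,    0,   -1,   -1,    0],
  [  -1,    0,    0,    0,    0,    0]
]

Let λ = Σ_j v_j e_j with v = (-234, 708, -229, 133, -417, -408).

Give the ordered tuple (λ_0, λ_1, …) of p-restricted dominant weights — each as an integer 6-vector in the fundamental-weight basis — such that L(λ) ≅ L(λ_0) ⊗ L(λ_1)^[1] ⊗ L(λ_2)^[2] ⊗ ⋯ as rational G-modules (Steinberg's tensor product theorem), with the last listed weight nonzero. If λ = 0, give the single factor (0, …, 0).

((5, 6, 3, 4, 4, 3), (2, 5, 1, 3, 5, 5), (2, 3, 2, 0, 5, 4))

Converting to the ω-basis (c_i = row i of M dotted with v = (-234, 708, -229, 133, -417, -408)):
  c_1 = 0*-234 + -1*708 + 0*-229 + -3*133 + 0*-417 + -3*-408 = 117
  c_2 = 0*-234 + 0*708 + 1*-229 + 0*133 + -1*-417 + 0*-408 = 188
  c_3 = 0*-234 + -1*708 + 0*-229 + 0*133 + 0*-417 + -2*-408 = 108
  c_4 = 0*-234 + 1*708 + 0*-229 + 1*133 + 0*-417 + 2*-408 = 25
  c_5 = 0*-234 + 0*708 + 0*-229 + -1*133 + -1*-417 + 0*-408 = 284
  c_6 = -1*-234 + 0*708 + 0*-229 + 0*133 + 0*-417 + 0*-408 = 234
Writing each c_i in base p = 7:
  c_1 = 117 = 5·7^0 + 2·7^1 + 2·7^2
  c_2 = 188 = 6·7^0 + 5·7^1 + 3·7^2
  c_3 = 108 = 3·7^0 + 1·7^1 + 2·7^2
  c_4 = 25 = 4·7^0 + 3·7^1
  c_5 = 284 = 4·7^0 + 5·7^1 + 5·7^2
  c_6 = 234 = 3·7^0 + 5·7^1 + 4·7^2
Factor λ_0 = (5, 6, 3, 4, 4, 3)
Factor λ_1 = (2, 5, 1, 3, 5, 5)
Factor λ_2 = (2, 3, 2, 0, 5, 4)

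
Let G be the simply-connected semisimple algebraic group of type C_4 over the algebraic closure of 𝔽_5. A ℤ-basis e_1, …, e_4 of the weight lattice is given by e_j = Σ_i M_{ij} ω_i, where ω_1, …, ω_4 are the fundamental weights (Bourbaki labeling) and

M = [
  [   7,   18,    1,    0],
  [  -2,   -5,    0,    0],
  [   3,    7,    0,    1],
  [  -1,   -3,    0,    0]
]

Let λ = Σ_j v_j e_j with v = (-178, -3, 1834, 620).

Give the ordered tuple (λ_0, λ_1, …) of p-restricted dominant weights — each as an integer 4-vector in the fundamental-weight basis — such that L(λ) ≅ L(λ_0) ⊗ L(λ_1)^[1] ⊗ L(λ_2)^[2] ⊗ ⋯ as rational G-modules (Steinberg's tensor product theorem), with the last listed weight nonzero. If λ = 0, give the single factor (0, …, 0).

((4, 1, 0, 2), (1, 4, 3, 2), (1, 4, 2, 2), (4, 2, 0, 1))

In the fundamental-weight basis, λ has coordinates c = M·v (v = (-178, -3, 1834, 620)):
  c_1 = (7)·(-178) + (18)·(-3) + (1)·(1834) + (0)·(620) = 534
  c_2 = (-2)·(-178) + (-5)·(-3) + (0)·(1834) + (0)·(620) = 371
  c_3 = (3)·(-178) + (7)·(-3) + (0)·(1834) + (1)·(620) = 65
  c_4 = (-1)·(-178) + (-3)·(-3) + (0)·(1834) + (0)·(620) = 187
Expand coordinatewise in base 5:
  c_1 = 534 = 4·5^0 + 1·5^1 + 1·5^2 + 4·5^3
  c_2 = 371 = 1·5^0 + 4·5^1 + 4·5^2 + 2·5^3
  c_3 = 65 = 0·5^0 + 3·5^1 + 2·5^2
  c_4 = 187 = 2·5^0 + 2·5^1 + 2·5^2 + 1·5^3
p-restricted factor λ_0 = (4, 1, 0, 2)
p-restricted factor λ_1 = (1, 4, 3, 2)
p-restricted factor λ_2 = (1, 4, 2, 2)
p-restricted factor λ_3 = (4, 2, 0, 1)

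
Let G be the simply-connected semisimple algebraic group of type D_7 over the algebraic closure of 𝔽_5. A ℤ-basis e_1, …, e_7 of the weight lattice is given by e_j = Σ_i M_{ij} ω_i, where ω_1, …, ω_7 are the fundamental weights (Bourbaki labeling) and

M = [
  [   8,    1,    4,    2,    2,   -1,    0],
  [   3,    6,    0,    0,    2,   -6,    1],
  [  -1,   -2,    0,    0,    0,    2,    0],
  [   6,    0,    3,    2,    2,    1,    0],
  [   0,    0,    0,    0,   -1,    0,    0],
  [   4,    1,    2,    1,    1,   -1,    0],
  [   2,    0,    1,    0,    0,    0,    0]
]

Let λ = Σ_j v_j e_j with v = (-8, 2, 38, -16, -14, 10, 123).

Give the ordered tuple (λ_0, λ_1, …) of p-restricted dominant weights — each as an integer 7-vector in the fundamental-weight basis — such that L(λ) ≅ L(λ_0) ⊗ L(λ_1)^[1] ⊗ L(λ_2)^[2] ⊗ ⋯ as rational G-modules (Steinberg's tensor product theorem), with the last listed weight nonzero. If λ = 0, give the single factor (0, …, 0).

((0, 3, 4, 1, 4, 1, 2), (4, 4, 4, 3, 2, 1, 4))

Compute c_i = Σ_j M_{ij} v_j with v = (-8, 2, 38, -16, -14, 10, 123):
  c_1 = (8)·(-8) + (1)·(2) + (4)·(38) + (2)·(-16) + (2)·(-14) + (-1)·(10) + (0)·(123) = 20
  c_2 = (3)·(-8) + (6)·(2) + (0)·(38) + (0)·(-16) + (2)·(-14) + (-6)·(10) + (1)·(123) = 23
  c_3 = (-1)·(-8) + (-2)·(2) + (0)·(38) + (0)·(-16) + (0)·(-14) + (2)·(10) + (0)·(123) = 24
  c_4 = (6)·(-8) + (0)·(2) + (3)·(38) + (2)·(-16) + (2)·(-14) + (1)·(10) + (0)·(123) = 16
  c_5 = (0)·(-8) + (0)·(2) + (0)·(38) + (0)·(-16) + (-1)·(-14) + (0)·(10) + (0)·(123) = 14
  c_6 = (4)·(-8) + (1)·(2) + (2)·(38) + (1)·(-16) + (1)·(-14) + (-1)·(10) + (0)·(123) = 6
  c_7 = (2)·(-8) + (0)·(2) + (1)·(38) + (0)·(-16) + (0)·(-14) + (0)·(10) + (0)·(123) = 22
Expand coordinatewise in base 5:
  c_1 = 20 = 0·5^0 + 4·5^1
  c_2 = 23 = 3·5^0 + 4·5^1
  c_3 = 24 = 4·5^0 + 4·5^1
  c_4 = 16 = 1·5^0 + 3·5^1
  c_5 = 14 = 4·5^0 + 2·5^1
  c_6 = 6 = 1·5^0 + 1·5^1
  c_7 = 22 = 2·5^0 + 4·5^1
Factor λ_0 = (0, 3, 4, 1, 4, 1, 2)
Factor λ_1 = (4, 4, 4, 3, 2, 1, 4)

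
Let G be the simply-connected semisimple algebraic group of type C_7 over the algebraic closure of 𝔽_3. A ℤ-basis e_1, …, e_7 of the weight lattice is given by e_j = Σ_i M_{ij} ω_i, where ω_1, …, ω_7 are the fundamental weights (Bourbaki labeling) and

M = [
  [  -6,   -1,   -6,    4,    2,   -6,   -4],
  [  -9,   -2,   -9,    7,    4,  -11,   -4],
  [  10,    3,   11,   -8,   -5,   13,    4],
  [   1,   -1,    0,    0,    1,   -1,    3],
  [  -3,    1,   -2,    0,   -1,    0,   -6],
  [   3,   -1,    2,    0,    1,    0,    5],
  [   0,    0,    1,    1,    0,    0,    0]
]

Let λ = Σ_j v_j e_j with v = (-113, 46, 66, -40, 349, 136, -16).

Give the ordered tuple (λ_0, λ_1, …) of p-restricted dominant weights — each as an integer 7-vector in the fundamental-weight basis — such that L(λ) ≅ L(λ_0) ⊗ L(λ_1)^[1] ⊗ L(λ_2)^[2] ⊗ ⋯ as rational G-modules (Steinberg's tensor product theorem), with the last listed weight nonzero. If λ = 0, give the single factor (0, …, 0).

((1, 0, 1, 0, 0, 1, 2), (1, 2, 1, 2, 0, 2, 2), (2, 1, 1, 0, 0, 1, 2))

Change of basis e → ω: c = M·v where v = (-113, 46, 66, -40, 349, 136, -16):
  c_1 = (-6)·(-113) + (-1)·(46) + (-6)·(66) + (4)·(-40) + 2·349 + (-6)·(136) + (-4)·(-16) = 22
  c_2 = (-9)·(-113) + (-2)·(46) + (-9)·(66) + (7)·(-40) + 4·349 + (-11)·(136) + (-4)·(-16) = 15
  c_3 = (10)·(-113) + 3·46 + 11·66 + (-8)·(-40) + (-5)·(349) + 13·136 + (4)·(-16) = 13
  c_4 = (1)·(-113) + (-1)·(46) + 0·66 + (0)·(-40) + 1·349 + (-1)·(136) + (3)·(-16) = 6
  c_5 = (-3)·(-113) + 1·46 + (-2)·(66) + (0)·(-40) + (-1)·(349) + 0·136 + (-6)·(-16) = 0
  c_6 = (3)·(-113) + (-1)·(46) + 2·66 + (0)·(-40) + 1·349 + 0·136 + (5)·(-16) = 16
  c_7 = (0)·(-113) + 0·46 + 1·66 + (1)·(-40) + 0·349 + 0·136 + (0)·(-16) = 26
Writing each c_i in base p = 3:
  c_1 = 22 = 1·3^0 + 1·3^1 + 2·3^2
  c_2 = 15 = 0·3^0 + 2·3^1 + 1·3^2
  c_3 = 13 = 1·3^0 + 1·3^1 + 1·3^2
  c_4 = 6 = 0·3^0 + 2·3^1
  c_5 = 0
  c_6 = 16 = 1·3^0 + 2·3^1 + 1·3^2
  c_7 = 26 = 2·3^0 + 2·3^1 + 2·3^2
Factor λ_0 = (1, 0, 1, 0, 0, 1, 2)
Factor λ_1 = (1, 2, 1, 2, 0, 2, 2)
Factor λ_2 = (2, 1, 1, 0, 0, 1, 2)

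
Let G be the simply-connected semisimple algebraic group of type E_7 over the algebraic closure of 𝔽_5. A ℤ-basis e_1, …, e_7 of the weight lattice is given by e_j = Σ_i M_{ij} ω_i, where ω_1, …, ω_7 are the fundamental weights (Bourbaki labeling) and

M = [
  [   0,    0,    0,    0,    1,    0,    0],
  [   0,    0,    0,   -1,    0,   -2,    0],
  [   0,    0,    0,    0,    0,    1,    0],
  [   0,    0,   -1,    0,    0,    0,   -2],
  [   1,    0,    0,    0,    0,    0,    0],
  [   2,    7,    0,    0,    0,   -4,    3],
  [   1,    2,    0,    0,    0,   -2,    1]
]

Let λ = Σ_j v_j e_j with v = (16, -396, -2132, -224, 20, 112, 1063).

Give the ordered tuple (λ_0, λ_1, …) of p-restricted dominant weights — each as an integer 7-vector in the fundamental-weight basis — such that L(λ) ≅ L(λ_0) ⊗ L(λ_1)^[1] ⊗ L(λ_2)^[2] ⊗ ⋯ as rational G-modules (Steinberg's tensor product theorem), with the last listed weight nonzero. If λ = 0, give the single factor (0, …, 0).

((0, 0, 2, 1, 1, 1, 3), (4, 0, 2, 1, 3, 0, 2), (0, 0, 4, 0, 0, 0, 2))

Compute c_i = Σ_j M_{ij} v_j with v = (16, -396, -2132, -224, 20, 112, 1063):
  c_1 = 0*16 + 0*-396 + 0*-2132 + 0*-224 + 1*20 + 0*112 + 0*1063 = 20
  c_2 = 0*16 + 0*-396 + 0*-2132 + -1*-224 + 0*20 + -2*112 + 0*1063 = 0
  c_3 = 0*16 + 0*-396 + 0*-2132 + 0*-224 + 0*20 + 1*112 + 0*1063 = 112
  c_4 = 0*16 + 0*-396 + -1*-2132 + 0*-224 + 0*20 + 0*112 + -2*1063 = 6
  c_5 = 1*16 + 0*-396 + 0*-2132 + 0*-224 + 0*20 + 0*112 + 0*1063 = 16
  c_6 = 2*16 + 7*-396 + 0*-2132 + 0*-224 + 0*20 + -4*112 + 3*1063 = 1
  c_7 = 1*16 + 2*-396 + 0*-2132 + 0*-224 + 0*20 + -2*112 + 1*1063 = 63
Expand coordinatewise in base 5:
  c_1 = 20 = 0·5^0 + 4·5^1
  c_2 = 0
  c_3 = 112 = 2·5^0 + 2·5^1 + 4·5^2
  c_4 = 6 = 1·5^0 + 1·5^1
  c_5 = 16 = 1·5^0 + 3·5^1
  c_6 = 1 = 1·5^0
  c_7 = 63 = 3·5^0 + 2·5^1 + 2·5^2
p-restricted factor λ_0 = (0, 0, 2, 1, 1, 1, 3)
p-restricted factor λ_1 = (4, 0, 2, 1, 3, 0, 2)
p-restricted factor λ_2 = (0, 0, 4, 0, 0, 0, 2)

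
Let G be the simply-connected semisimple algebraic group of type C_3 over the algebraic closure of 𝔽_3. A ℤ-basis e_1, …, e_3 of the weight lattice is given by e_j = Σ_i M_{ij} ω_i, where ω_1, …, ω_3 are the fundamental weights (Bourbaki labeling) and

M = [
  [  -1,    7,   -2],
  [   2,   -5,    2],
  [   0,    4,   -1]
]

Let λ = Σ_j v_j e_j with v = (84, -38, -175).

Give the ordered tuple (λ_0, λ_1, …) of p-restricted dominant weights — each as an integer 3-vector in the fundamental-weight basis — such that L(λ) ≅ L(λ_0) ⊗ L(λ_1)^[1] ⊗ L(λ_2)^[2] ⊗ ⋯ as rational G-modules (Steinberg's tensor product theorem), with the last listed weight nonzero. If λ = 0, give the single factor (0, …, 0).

((0, 2, 2), (0, 2, 1), (0, 0, 2))

ω-coordinates c = M·v, v = (84, -38, -175):
  c_1 = (-1)·(84) + (7)·(-38) + (-2)·(-175) = 0
  c_2 = (2)·(84) + (-5)·(-38) + (2)·(-175) = 8
  c_3 = (0)·(84) + (4)·(-38) + (-1)·(-175) = 23
p = 3; digits c_i = Σ_j d_{ij}·3^j, 0 ≤ d_{ij} < 3:
  c_1 = 0
  c_2 = 8 = 2·3^0 + 2·3^1
  c_3 = 23 = 2·3^0 + 1·3^1 + 2·3^2
p-restricted factor λ_0 = (0, 2, 2)
p-restricted factor λ_1 = (0, 2, 1)
p-restricted factor λ_2 = (0, 0, 2)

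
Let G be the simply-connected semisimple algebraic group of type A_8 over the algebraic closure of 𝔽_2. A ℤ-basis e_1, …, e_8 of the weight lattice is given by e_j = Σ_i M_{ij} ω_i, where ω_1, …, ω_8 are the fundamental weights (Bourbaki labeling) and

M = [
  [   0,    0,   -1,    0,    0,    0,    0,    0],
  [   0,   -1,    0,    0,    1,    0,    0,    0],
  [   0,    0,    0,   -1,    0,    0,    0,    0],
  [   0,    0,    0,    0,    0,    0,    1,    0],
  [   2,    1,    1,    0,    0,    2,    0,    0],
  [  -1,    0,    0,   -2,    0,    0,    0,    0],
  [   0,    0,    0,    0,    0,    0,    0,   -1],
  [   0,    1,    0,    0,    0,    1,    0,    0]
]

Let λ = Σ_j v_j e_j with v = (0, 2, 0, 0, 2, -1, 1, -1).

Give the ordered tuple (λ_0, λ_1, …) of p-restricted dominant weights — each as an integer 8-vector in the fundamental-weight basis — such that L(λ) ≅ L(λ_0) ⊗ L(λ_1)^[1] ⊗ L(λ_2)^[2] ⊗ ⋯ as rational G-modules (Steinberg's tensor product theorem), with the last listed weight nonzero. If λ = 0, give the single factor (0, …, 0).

((0, 0, 0, 1, 0, 0, 1, 1),)

Compute c_i = Σ_j M_{ij} v_j with v = (0, 2, 0, 0, 2, -1, 1, -1):
  c_1 = 0·0 + 0·2 + (-1)·(0) + 0·0 + 0·2 + (0)·(-1) + 0·1 + (0)·(-1) = 0
  c_2 = 0·0 + (-1)·(2) + 0·0 + 0·0 + 1·2 + (0)·(-1) + 0·1 + (0)·(-1) = 0
  c_3 = 0·0 + 0·2 + 0·0 + (-1)·(0) + 0·2 + (0)·(-1) + 0·1 + (0)·(-1) = 0
  c_4 = 0·0 + 0·2 + 0·0 + 0·0 + 0·2 + (0)·(-1) + 1·1 + (0)·(-1) = 1
  c_5 = 2·0 + 1·2 + 1·0 + 0·0 + 0·2 + (2)·(-1) + 0·1 + (0)·(-1) = 0
  c_6 = (-1)·(0) + 0·2 + 0·0 + (-2)·(0) + 0·2 + (0)·(-1) + 0·1 + (0)·(-1) = 0
  c_7 = 0·0 + 0·2 + 0·0 + 0·0 + 0·2 + (0)·(-1) + 0·1 + (-1)·(-1) = 1
  c_8 = 0·0 + 1·2 + 0·0 + 0·0 + 0·2 + (1)·(-1) + 0·1 + (0)·(-1) = 1
Writing each c_i in base p = 2:
  c_1 = 0
  c_2 = 0
  c_3 = 0
  c_4 = 1 = 1·2^0
  c_5 = 0
  c_6 = 0
  c_7 = 1 = 1·2^0
  c_8 = 1 = 1·2^0
Factor λ_0 = (0, 0, 0, 1, 0, 0, 1, 1)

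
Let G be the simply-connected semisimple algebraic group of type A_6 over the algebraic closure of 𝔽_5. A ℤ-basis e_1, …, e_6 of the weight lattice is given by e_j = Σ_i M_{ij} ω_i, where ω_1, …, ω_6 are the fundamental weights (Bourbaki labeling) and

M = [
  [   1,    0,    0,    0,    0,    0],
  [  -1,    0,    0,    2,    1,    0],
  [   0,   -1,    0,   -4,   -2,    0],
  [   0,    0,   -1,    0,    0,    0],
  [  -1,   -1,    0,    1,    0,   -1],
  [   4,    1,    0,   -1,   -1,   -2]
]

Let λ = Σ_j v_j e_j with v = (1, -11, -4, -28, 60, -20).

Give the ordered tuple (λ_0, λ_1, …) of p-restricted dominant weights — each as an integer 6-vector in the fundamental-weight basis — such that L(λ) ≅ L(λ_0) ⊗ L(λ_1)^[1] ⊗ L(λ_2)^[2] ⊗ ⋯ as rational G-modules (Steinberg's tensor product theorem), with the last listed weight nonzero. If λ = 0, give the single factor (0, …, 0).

Compute c_i = Σ_j M_{ij} v_j with v = (1, -11, -4, -28, 60, -20):
  c_1 = 1·1 + (0)·(-11) + (0)·(-4) + (0)·(-28) + 0·60 + (0)·(-20) = 1
  c_2 = (-1)·(1) + (0)·(-11) + (0)·(-4) + (2)·(-28) + 1·60 + (0)·(-20) = 3
  c_3 = 0·1 + (-1)·(-11) + (0)·(-4) + (-4)·(-28) + (-2)·(60) + (0)·(-20) = 3
  c_4 = 0·1 + (0)·(-11) + (-1)·(-4) + (0)·(-28) + 0·60 + (0)·(-20) = 4
  c_5 = (-1)·(1) + (-1)·(-11) + (0)·(-4) + (1)·(-28) + 0·60 + (-1)·(-20) = 2
  c_6 = 4·1 + (1)·(-11) + (0)·(-4) + (-1)·(-28) + (-1)·(60) + (-2)·(-20) = 1
Base-5 expansion of each c_i:
  c_1 = 1 = 1·5^0
  c_2 = 3 = 3·5^0
  c_3 = 3 = 3·5^0
  c_4 = 4 = 4·5^0
  c_5 = 2 = 2·5^0
  c_6 = 1 = 1·5^0
Factor λ_0 = (1, 3, 3, 4, 2, 1)

((1, 3, 3, 4, 2, 1),)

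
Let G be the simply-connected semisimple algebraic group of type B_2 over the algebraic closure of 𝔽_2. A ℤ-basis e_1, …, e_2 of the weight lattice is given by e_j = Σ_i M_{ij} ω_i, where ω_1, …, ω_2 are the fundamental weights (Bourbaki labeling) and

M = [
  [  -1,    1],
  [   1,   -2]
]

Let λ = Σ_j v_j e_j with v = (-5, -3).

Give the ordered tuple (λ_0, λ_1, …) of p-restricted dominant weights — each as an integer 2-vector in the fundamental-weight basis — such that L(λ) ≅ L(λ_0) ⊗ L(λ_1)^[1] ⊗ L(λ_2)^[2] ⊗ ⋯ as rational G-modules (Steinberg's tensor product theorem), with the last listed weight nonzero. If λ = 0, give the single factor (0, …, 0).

Converting to the ω-basis (c_i = row i of M dotted with v = (-5, -3)):
  c_1 = (-1)·(-5) + (1)·(-3) = 2
  c_2 = (1)·(-5) + (-2)·(-3) = 1
p = 2; digits c_i = Σ_j d_{ij}·2^j, 0 ≤ d_{ij} < 2:
  c_1 = 2 = 0·2^0 + 1·2^1
  c_2 = 1 = 1·2^0
λ_0 = (0, 1)
λ_1 = (1, 0)

((0, 1), (1, 0))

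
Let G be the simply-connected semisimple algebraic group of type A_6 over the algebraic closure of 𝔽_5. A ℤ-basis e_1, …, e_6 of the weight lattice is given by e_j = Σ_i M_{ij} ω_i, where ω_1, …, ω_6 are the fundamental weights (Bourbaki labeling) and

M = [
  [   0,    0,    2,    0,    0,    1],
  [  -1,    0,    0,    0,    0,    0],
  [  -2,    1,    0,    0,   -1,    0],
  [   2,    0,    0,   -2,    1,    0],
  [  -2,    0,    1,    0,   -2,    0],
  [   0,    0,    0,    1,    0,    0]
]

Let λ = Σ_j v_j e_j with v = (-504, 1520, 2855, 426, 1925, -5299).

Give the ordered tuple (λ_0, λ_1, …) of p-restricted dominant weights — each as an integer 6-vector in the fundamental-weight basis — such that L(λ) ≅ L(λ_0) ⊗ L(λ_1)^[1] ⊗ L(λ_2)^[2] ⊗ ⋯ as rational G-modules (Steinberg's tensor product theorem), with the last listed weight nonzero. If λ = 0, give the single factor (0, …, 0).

Compute c_i = Σ_j M_{ij} v_j with v = (-504, 1520, 2855, 426, 1925, -5299):
  c_1 = (0)·(-504) + 0·1520 + 2·2855 + 0·426 + 0·1925 + (1)·(-5299) = 411
  c_2 = (-1)·(-504) + 0·1520 + 0·2855 + 0·426 + 0·1925 + (0)·(-5299) = 504
  c_3 = (-2)·(-504) + 1·1520 + 0·2855 + 0·426 + (-1)·(1925) + (0)·(-5299) = 603
  c_4 = (2)·(-504) + 0·1520 + 0·2855 + (-2)·(426) + 1·1925 + (0)·(-5299) = 65
  c_5 = (-2)·(-504) + 0·1520 + 1·2855 + 0·426 + (-2)·(1925) + (0)·(-5299) = 13
  c_6 = (0)·(-504) + 0·1520 + 0·2855 + 1·426 + 0·1925 + (0)·(-5299) = 426
Writing each c_i in base p = 5:
  c_1 = 411 = 1·5^0 + 2·5^1 + 1·5^2 + 3·5^3
  c_2 = 504 = 4·5^0 + 0·5^1 + 0·5^2 + 4·5^3
  c_3 = 603 = 3·5^0 + 0·5^1 + 4·5^2 + 4·5^3
  c_4 = 65 = 0·5^0 + 3·5^1 + 2·5^2
  c_5 = 13 = 3·5^0 + 2·5^1
  c_6 = 426 = 1·5^0 + 0·5^1 + 2·5^2 + 3·5^3
λ_0 = (1, 4, 3, 0, 3, 1)
λ_1 = (2, 0, 0, 3, 2, 0)
λ_2 = (1, 0, 4, 2, 0, 2)
λ_3 = (3, 4, 4, 0, 0, 3)

((1, 4, 3, 0, 3, 1), (2, 0, 0, 3, 2, 0), (1, 0, 4, 2, 0, 2), (3, 4, 4, 0, 0, 3))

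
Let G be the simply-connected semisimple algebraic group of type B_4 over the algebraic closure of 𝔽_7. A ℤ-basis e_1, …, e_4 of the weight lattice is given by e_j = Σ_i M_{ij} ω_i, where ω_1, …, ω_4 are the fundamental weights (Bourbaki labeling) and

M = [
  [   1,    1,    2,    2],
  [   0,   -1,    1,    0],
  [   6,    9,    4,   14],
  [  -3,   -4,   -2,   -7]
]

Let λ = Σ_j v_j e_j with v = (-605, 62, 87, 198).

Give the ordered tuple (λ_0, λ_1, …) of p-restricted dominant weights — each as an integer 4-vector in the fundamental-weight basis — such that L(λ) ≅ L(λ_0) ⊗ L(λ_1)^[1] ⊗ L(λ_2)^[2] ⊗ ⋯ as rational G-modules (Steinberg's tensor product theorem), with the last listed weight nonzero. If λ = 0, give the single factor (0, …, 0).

Converting to the ω-basis (c_i = row i of M dotted with v = (-605, 62, 87, 198)):
  c_1 = (1)·(-605) + (1)·(62) + (2)·(87) + (2)·(198) = 27
  c_2 = (0)·(-605) + (-1)·(62) + (1)·(87) + (0)·(198) = 25
  c_3 = (6)·(-605) + (9)·(62) + (4)·(87) + (14)·(198) = 48
  c_4 = (-3)·(-605) + (-4)·(62) + (-2)·(87) + (-7)·(198) = 7
p = 7; digits c_i = Σ_j d_{ij}·7^j, 0 ≤ d_{ij} < 7:
  c_1 = 27 = 6·7^0 + 3·7^1
  c_2 = 25 = 4·7^0 + 3·7^1
  c_3 = 48 = 6·7^0 + 6·7^1
  c_4 = 7 = 0·7^0 + 1·7^1
p-restricted factor λ_0 = (6, 4, 6, 0)
p-restricted factor λ_1 = (3, 3, 6, 1)

((6, 4, 6, 0), (3, 3, 6, 1))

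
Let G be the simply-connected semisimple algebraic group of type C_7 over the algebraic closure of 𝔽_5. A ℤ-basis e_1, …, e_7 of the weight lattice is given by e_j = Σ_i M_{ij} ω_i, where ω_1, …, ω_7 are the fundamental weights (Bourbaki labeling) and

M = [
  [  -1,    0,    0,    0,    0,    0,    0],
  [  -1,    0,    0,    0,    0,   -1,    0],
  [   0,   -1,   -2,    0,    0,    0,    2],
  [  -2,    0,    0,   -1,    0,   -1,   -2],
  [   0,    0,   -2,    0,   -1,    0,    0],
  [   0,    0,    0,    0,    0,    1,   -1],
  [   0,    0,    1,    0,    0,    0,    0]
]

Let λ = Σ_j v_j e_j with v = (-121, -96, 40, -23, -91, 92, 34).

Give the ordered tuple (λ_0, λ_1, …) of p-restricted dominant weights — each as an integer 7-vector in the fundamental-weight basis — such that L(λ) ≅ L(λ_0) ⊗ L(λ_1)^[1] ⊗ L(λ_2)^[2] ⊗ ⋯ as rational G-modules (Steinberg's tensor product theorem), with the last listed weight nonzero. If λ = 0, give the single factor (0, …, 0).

In the fundamental-weight basis, λ has coordinates c = M·v (v = (-121, -96, 40, -23, -91, 92, 34)):
  c_1 = -1*-121 + 0*-96 + 0*40 + 0*-23 + 0*-91 + 0*92 + 0*34 = 121
  c_2 = -1*-121 + 0*-96 + 0*40 + 0*-23 + 0*-91 + -1*92 + 0*34 = 29
  c_3 = 0*-121 + -1*-96 + -2*40 + 0*-23 + 0*-91 + 0*92 + 2*34 = 84
  c_4 = -2*-121 + 0*-96 + 0*40 + -1*-23 + 0*-91 + -1*92 + -2*34 = 105
  c_5 = 0*-121 + 0*-96 + -2*40 + 0*-23 + -1*-91 + 0*92 + 0*34 = 11
  c_6 = 0*-121 + 0*-96 + 0*40 + 0*-23 + 0*-91 + 1*92 + -1*34 = 58
  c_7 = 0*-121 + 0*-96 + 1*40 + 0*-23 + 0*-91 + 0*92 + 0*34 = 40
Writing each c_i in base p = 5:
  c_1 = 121 = 1·5^0 + 4·5^1 + 4·5^2
  c_2 = 29 = 4·5^0 + 0·5^1 + 1·5^2
  c_3 = 84 = 4·5^0 + 1·5^1 + 3·5^2
  c_4 = 105 = 0·5^0 + 1·5^1 + 4·5^2
  c_5 = 11 = 1·5^0 + 2·5^1
  c_6 = 58 = 3·5^0 + 1·5^1 + 2·5^2
  c_7 = 40 = 0·5^0 + 3·5^1 + 1·5^2
Factor λ_0 = (1, 4, 4, 0, 1, 3, 0)
Factor λ_1 = (4, 0, 1, 1, 2, 1, 3)
Factor λ_2 = (4, 1, 3, 4, 0, 2, 1)

((1, 4, 4, 0, 1, 3, 0), (4, 0, 1, 1, 2, 1, 3), (4, 1, 3, 4, 0, 2, 1))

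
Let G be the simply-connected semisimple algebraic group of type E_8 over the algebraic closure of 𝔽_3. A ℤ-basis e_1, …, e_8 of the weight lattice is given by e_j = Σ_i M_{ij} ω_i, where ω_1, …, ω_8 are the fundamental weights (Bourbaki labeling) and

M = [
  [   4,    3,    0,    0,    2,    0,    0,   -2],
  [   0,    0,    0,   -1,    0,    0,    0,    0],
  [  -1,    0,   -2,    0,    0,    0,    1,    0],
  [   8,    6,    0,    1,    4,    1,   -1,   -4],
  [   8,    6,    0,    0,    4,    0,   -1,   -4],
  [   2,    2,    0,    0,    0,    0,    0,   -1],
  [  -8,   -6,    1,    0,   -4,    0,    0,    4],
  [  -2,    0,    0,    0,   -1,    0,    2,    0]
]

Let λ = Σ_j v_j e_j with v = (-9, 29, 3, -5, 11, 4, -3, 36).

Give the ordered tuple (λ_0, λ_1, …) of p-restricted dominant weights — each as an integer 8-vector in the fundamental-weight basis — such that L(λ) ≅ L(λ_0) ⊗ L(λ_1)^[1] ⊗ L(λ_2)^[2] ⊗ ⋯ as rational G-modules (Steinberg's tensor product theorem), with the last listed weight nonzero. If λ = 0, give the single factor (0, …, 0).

In the fundamental-weight basis, λ has coordinates c = M·v (v = (-9, 29, 3, -5, 11, 4, -3, 36)):
  c_1 = 4*-9 + 3*29 + 0*3 + 0*-5 + 2*11 + 0*4 + 0*-3 + -2*36 = 1
  c_2 = 0*-9 + 0*29 + 0*3 + -1*-5 + 0*11 + 0*4 + 0*-3 + 0*36 = 5
  c_3 = -1*-9 + 0*29 + -2*3 + 0*-5 + 0*11 + 0*4 + 1*-3 + 0*36 = 0
  c_4 = 8*-9 + 6*29 + 0*3 + 1*-5 + 4*11 + 1*4 + -1*-3 + -4*36 = 4
  c_5 = 8*-9 + 6*29 + 0*3 + 0*-5 + 4*11 + 0*4 + -1*-3 + -4*36 = 5
  c_6 = 2*-9 + 2*29 + 0*3 + 0*-5 + 0*11 + 0*4 + 0*-3 + -1*36 = 4
  c_7 = -8*-9 + -6*29 + 1*3 + 0*-5 + -4*11 + 0*4 + 0*-3 + 4*36 = 1
  c_8 = -2*-9 + 0*29 + 0*3 + 0*-5 + -1*11 + 0*4 + 2*-3 + 0*36 = 1
Expand coordinatewise in base 3:
  c_1 = 1 = 1·3^0
  c_2 = 5 = 2·3^0 + 1·3^1
  c_3 = 0
  c_4 = 4 = 1·3^0 + 1·3^1
  c_5 = 5 = 2·3^0 + 1·3^1
  c_6 = 4 = 1·3^0 + 1·3^1
  c_7 = 1 = 1·3^0
  c_8 = 1 = 1·3^0
p-restricted factor λ_0 = (1, 2, 0, 1, 2, 1, 1, 1)
p-restricted factor λ_1 = (0, 1, 0, 1, 1, 1, 0, 0)

((1, 2, 0, 1, 2, 1, 1, 1), (0, 1, 0, 1, 1, 1, 0, 0))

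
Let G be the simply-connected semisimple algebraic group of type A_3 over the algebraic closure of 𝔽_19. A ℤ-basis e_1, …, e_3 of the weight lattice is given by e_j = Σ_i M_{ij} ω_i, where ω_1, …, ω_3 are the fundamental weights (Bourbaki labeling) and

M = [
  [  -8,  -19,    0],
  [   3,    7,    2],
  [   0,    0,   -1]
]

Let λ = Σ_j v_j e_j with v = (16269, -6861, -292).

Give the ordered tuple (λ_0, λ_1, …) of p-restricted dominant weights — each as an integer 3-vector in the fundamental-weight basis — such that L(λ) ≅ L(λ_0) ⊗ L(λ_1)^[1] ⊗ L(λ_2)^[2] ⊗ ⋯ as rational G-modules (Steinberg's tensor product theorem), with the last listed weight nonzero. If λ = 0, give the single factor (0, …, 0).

((17, 6, 7), (10, 10, 15))

Converting to the ω-basis (c_i = row i of M dotted with v = (16269, -6861, -292)):
  c_1 = (-8)·(16269) + (-19)·(-6861) + (0)·(-292) = 207
  c_2 = 3·16269 + (7)·(-6861) + (2)·(-292) = 196
  c_3 = 0·16269 + (0)·(-6861) + (-1)·(-292) = 292
p = 19; digits c_i = Σ_j d_{ij}·19^j, 0 ≤ d_{ij} < 19:
  c_1 = 207 = 17·19^0 + 10·19^1
  c_2 = 196 = 6·19^0 + 10·19^1
  c_3 = 292 = 7·19^0 + 15·19^1
λ_0 = (17, 6, 7)
λ_1 = (10, 10, 15)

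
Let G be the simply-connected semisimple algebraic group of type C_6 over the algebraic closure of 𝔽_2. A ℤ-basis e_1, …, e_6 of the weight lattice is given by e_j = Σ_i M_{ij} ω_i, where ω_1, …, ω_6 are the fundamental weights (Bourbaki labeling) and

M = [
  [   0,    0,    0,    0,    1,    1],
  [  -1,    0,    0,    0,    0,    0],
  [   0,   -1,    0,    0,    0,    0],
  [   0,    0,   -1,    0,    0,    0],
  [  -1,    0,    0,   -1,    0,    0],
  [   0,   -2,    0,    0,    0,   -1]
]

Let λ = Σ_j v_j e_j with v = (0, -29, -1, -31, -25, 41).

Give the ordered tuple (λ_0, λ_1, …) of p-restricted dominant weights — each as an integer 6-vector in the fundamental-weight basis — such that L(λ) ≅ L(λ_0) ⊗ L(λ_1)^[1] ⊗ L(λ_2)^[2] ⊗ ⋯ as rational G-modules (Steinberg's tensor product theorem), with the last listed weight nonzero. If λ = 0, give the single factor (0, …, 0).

Change of basis e → ω: c = M·v where v = (0, -29, -1, -31, -25, 41):
  c_1 = 0*0 + 0*-29 + 0*-1 + 0*-31 + 1*-25 + 1*41 = 16
  c_2 = -1*0 + 0*-29 + 0*-1 + 0*-31 + 0*-25 + 0*41 = 0
  c_3 = 0*0 + -1*-29 + 0*-1 + 0*-31 + 0*-25 + 0*41 = 29
  c_4 = 0*0 + 0*-29 + -1*-1 + 0*-31 + 0*-25 + 0*41 = 1
  c_5 = -1*0 + 0*-29 + 0*-1 + -1*-31 + 0*-25 + 0*41 = 31
  c_6 = 0*0 + -2*-29 + 0*-1 + 0*-31 + 0*-25 + -1*41 = 17
p = 2; digits c_i = Σ_j d_{ij}·2^j, 0 ≤ d_{ij} < 2:
  c_1 = 16 = 0·2^0 + 0·2^1 + 0·2^2 + 0·2^3 + 1·2^4
  c_2 = 0
  c_3 = 29 = 1·2^0 + 0·2^1 + 1·2^2 + 1·2^3 + 1·2^4
  c_4 = 1 = 1·2^0
  c_5 = 31 = 1·2^0 + 1·2^1 + 1·2^2 + 1·2^3 + 1·2^4
  c_6 = 17 = 1·2^0 + 0·2^1 + 0·2^2 + 0·2^3 + 1·2^4
λ_0 = (0, 0, 1, 1, 1, 1)
λ_1 = (0, 0, 0, 0, 1, 0)
λ_2 = (0, 0, 1, 0, 1, 0)
λ_3 = (0, 0, 1, 0, 1, 0)
λ_4 = (1, 0, 1, 0, 1, 1)

((0, 0, 1, 1, 1, 1), (0, 0, 0, 0, 1, 0), (0, 0, 1, 0, 1, 0), (0, 0, 1, 0, 1, 0), (1, 0, 1, 0, 1, 1))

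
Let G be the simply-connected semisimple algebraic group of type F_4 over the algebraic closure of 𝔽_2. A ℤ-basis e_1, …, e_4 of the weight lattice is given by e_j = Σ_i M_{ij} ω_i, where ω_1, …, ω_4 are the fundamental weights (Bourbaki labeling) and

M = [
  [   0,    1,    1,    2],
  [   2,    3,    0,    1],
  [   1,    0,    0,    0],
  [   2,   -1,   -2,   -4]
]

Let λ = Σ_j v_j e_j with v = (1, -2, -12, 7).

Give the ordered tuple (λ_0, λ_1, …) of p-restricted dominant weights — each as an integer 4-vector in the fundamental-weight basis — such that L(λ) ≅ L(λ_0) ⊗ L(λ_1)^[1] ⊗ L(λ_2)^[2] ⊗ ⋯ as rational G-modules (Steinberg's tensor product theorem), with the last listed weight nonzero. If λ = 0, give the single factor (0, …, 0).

((0, 1, 1, 0), (0, 1, 0, 0))

Converting to the ω-basis (c_i = row i of M dotted with v = (1, -2, -12, 7)):
  c_1 = 0·1 + (1)·(-2) + (1)·(-12) + 2·7 = 0
  c_2 = 2·1 + (3)·(-2) + (0)·(-12) + 1·7 = 3
  c_3 = 1·1 + (0)·(-2) + (0)·(-12) + 0·7 = 1
  c_4 = 2·1 + (-1)·(-2) + (-2)·(-12) + (-4)·(7) = 0
Expand coordinatewise in base 2:
  c_1 = 0
  c_2 = 3 = 1·2^0 + 1·2^1
  c_3 = 1 = 1·2^0
  c_4 = 0
p-restricted factor λ_0 = (0, 1, 1, 0)
p-restricted factor λ_1 = (0, 1, 0, 0)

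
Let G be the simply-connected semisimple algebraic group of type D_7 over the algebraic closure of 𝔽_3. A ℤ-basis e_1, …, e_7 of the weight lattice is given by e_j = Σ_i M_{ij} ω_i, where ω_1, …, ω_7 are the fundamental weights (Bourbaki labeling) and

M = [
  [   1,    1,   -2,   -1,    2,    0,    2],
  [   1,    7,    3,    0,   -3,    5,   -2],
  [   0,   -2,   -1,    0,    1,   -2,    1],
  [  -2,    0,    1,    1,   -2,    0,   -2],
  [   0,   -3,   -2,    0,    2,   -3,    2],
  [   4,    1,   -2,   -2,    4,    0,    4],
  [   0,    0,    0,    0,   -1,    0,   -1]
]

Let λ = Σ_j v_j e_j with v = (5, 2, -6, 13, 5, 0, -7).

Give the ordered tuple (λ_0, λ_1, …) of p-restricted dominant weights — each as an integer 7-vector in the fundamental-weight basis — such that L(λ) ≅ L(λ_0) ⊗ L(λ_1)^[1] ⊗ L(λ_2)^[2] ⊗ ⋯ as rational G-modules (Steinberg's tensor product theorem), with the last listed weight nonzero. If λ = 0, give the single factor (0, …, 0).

In the fundamental-weight basis, λ has coordinates c = M·v (v = (5, 2, -6, 13, 5, 0, -7)):
  c_1 = (1)·(5) + (1)·(2) + (-2)·(-6) + (-1)·(13) + (2)·(5) + (0)·(0) + (2)·(-7) = 2
  c_2 = (1)·(5) + (7)·(2) + (3)·(-6) + (0)·(13) + (-3)·(5) + (5)·(0) + (-2)·(-7) = 0
  c_3 = (0)·(5) + (-2)·(2) + (-1)·(-6) + (0)·(13) + (1)·(5) + (-2)·(0) + (1)·(-7) = 0
  c_4 = (-2)·(5) + (0)·(2) + (1)·(-6) + (1)·(13) + (-2)·(5) + (0)·(0) + (-2)·(-7) = 1
  c_5 = (0)·(5) + (-3)·(2) + (-2)·(-6) + (0)·(13) + (2)·(5) + (-3)·(0) + (2)·(-7) = 2
  c_6 = (4)·(5) + (1)·(2) + (-2)·(-6) + (-2)·(13) + (4)·(5) + (0)·(0) + (4)·(-7) = 0
  c_7 = (0)·(5) + (0)·(2) + (0)·(-6) + (0)·(13) + (-1)·(5) + (0)·(0) + (-1)·(-7) = 2
Writing each c_i in base p = 3:
  c_1 = 2 = 2·3^0
  c_2 = 0
  c_3 = 0
  c_4 = 1 = 1·3^0
  c_5 = 2 = 2·3^0
  c_6 = 0
  c_7 = 2 = 2·3^0
λ_0 = (2, 0, 0, 1, 2, 0, 2)

((2, 0, 0, 1, 2, 0, 2),)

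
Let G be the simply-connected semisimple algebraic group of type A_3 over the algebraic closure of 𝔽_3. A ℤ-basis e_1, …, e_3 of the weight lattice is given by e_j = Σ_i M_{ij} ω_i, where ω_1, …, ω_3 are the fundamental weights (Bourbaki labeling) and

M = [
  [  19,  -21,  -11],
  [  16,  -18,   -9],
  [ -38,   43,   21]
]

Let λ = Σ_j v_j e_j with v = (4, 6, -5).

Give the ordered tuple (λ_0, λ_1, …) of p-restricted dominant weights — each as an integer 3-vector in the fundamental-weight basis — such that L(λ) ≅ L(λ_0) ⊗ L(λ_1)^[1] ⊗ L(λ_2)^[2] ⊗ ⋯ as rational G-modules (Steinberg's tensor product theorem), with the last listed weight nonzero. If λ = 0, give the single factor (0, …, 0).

((2, 1, 1), (1, 0, 0))

ω-coordinates c = M·v, v = (4, 6, -5):
  c_1 = 19*4 + -21*6 + -11*-5 = 5
  c_2 = 16*4 + -18*6 + -9*-5 = 1
  c_3 = -38*4 + 43*6 + 21*-5 = 1
p = 3; digits c_i = Σ_j d_{ij}·3^j, 0 ≤ d_{ij} < 3:
  c_1 = 5 = 2·3^0 + 1·3^1
  c_2 = 1 = 1·3^0
  c_3 = 1 = 1·3^0
Factor λ_0 = (2, 1, 1)
Factor λ_1 = (1, 0, 0)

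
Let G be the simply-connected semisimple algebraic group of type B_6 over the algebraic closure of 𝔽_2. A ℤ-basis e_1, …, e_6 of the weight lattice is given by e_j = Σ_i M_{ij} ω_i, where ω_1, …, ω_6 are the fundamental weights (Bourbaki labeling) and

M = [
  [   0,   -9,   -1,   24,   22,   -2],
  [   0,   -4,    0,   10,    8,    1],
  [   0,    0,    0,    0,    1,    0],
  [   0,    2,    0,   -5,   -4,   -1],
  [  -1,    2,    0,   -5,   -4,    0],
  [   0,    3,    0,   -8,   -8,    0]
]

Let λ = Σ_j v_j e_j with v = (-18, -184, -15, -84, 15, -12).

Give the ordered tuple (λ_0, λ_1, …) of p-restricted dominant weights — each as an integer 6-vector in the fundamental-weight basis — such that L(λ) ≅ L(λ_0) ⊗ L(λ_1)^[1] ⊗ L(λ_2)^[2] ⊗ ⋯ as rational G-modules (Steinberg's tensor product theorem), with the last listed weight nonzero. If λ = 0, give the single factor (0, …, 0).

((1, 0, 1, 0, 0, 0), (0, 0, 1, 0, 1, 0), (0, 1, 1, 1, 0, 0), (1, 0, 1, 0, 1, 0))

Converting to the ω-basis (c_i = row i of M dotted with v = (-18, -184, -15, -84, 15, -12)):
  c_1 = (0)·(-18) + (-9)·(-184) + (-1)·(-15) + (24)·(-84) + (22)·(15) + (-2)·(-12) = 9
  c_2 = (0)·(-18) + (-4)·(-184) + (0)·(-15) + (10)·(-84) + (8)·(15) + (1)·(-12) = 4
  c_3 = (0)·(-18) + (0)·(-184) + (0)·(-15) + (0)·(-84) + (1)·(15) + (0)·(-12) = 15
  c_4 = (0)·(-18) + (2)·(-184) + (0)·(-15) + (-5)·(-84) + (-4)·(15) + (-1)·(-12) = 4
  c_5 = (-1)·(-18) + (2)·(-184) + (0)·(-15) + (-5)·(-84) + (-4)·(15) + (0)·(-12) = 10
  c_6 = (0)·(-18) + (3)·(-184) + (0)·(-15) + (-8)·(-84) + (-8)·(15) + (0)·(-12) = 0
Writing each c_i in base p = 2:
  c_1 = 9 = 1·2^0 + 0·2^1 + 0·2^2 + 1·2^3
  c_2 = 4 = 0·2^0 + 0·2^1 + 1·2^2
  c_3 = 15 = 1·2^0 + 1·2^1 + 1·2^2 + 1·2^3
  c_4 = 4 = 0·2^0 + 0·2^1 + 1·2^2
  c_5 = 10 = 0·2^0 + 1·2^1 + 0·2^2 + 1·2^3
  c_6 = 0
λ_0 = (1, 0, 1, 0, 0, 0)
λ_1 = (0, 0, 1, 0, 1, 0)
λ_2 = (0, 1, 1, 1, 0, 0)
λ_3 = (1, 0, 1, 0, 1, 0)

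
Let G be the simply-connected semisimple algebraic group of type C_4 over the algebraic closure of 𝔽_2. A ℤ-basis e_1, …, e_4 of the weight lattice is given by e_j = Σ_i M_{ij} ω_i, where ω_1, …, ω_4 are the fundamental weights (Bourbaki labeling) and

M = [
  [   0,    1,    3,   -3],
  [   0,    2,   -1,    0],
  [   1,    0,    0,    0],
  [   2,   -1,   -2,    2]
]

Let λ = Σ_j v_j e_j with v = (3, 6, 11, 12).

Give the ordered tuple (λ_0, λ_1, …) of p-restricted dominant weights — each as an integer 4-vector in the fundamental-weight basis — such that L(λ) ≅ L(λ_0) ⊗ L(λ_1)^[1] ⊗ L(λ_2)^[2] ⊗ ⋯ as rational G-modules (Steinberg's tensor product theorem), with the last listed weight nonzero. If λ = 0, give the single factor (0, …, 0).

((1, 1, 1, 0), (1, 0, 1, 1))

ω-coordinates c = M·v, v = (3, 6, 11, 12):
  c_1 = 0·3 + 1·6 + 3·11 + (-3)·(12) = 3
  c_2 = 0·3 + 2·6 + (-1)·(11) + 0·12 = 1
  c_3 = 1·3 + 0·6 + 0·11 + 0·12 = 3
  c_4 = 2·3 + (-1)·(6) + (-2)·(11) + 2·12 = 2
Base-2 expansion of each c_i:
  c_1 = 3 = 1·2^0 + 1·2^1
  c_2 = 1 = 1·2^0
  c_3 = 3 = 1·2^0 + 1·2^1
  c_4 = 2 = 0·2^0 + 1·2^1
Factor λ_0 = (1, 1, 1, 0)
Factor λ_1 = (1, 0, 1, 1)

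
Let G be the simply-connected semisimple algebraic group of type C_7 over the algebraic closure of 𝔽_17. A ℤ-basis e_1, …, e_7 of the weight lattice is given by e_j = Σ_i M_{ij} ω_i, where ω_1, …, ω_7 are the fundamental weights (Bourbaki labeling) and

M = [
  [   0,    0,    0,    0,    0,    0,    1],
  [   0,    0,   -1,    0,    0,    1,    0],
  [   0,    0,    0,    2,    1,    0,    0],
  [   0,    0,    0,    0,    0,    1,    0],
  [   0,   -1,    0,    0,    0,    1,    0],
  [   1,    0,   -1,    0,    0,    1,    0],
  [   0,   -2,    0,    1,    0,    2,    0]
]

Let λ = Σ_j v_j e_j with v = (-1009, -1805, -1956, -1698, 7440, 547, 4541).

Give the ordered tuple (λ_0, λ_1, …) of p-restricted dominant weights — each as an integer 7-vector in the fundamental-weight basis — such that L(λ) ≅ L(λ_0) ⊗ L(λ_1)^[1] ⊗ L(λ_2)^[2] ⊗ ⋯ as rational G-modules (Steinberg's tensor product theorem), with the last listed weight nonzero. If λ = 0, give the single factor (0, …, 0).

((2, 4, 15, 3, 6, 15, 14), (12, 11, 16, 15, 2, 2, 6), (15, 8, 13, 1, 8, 5, 10))

In the fundamental-weight basis, λ has coordinates c = M·v (v = (-1009, -1805, -1956, -1698, 7440, 547, 4541)):
  c_1 = 0*-1009 + 0*-1805 + 0*-1956 + 0*-1698 + 0*7440 + 0*547 + 1*4541 = 4541
  c_2 = 0*-1009 + 0*-1805 + -1*-1956 + 0*-1698 + 0*7440 + 1*547 + 0*4541 = 2503
  c_3 = 0*-1009 + 0*-1805 + 0*-1956 + 2*-1698 + 1*7440 + 0*547 + 0*4541 = 4044
  c_4 = 0*-1009 + 0*-1805 + 0*-1956 + 0*-1698 + 0*7440 + 1*547 + 0*4541 = 547
  c_5 = 0*-1009 + -1*-1805 + 0*-1956 + 0*-1698 + 0*7440 + 1*547 + 0*4541 = 2352
  c_6 = 1*-1009 + 0*-1805 + -1*-1956 + 0*-1698 + 0*7440 + 1*547 + 0*4541 = 1494
  c_7 = 0*-1009 + -2*-1805 + 0*-1956 + 1*-1698 + 0*7440 + 2*547 + 0*4541 = 3006
Base-17 expansion of each c_i:
  c_1 = 4541 = 2·17^0 + 12·17^1 + 15·17^2
  c_2 = 2503 = 4·17^0 + 11·17^1 + 8·17^2
  c_3 = 4044 = 15·17^0 + 16·17^1 + 13·17^2
  c_4 = 547 = 3·17^0 + 15·17^1 + 1·17^2
  c_5 = 2352 = 6·17^0 + 2·17^1 + 8·17^2
  c_6 = 1494 = 15·17^0 + 2·17^1 + 5·17^2
  c_7 = 3006 = 14·17^0 + 6·17^1 + 10·17^2
p-restricted factor λ_0 = (2, 4, 15, 3, 6, 15, 14)
p-restricted factor λ_1 = (12, 11, 16, 15, 2, 2, 6)
p-restricted factor λ_2 = (15, 8, 13, 1, 8, 5, 10)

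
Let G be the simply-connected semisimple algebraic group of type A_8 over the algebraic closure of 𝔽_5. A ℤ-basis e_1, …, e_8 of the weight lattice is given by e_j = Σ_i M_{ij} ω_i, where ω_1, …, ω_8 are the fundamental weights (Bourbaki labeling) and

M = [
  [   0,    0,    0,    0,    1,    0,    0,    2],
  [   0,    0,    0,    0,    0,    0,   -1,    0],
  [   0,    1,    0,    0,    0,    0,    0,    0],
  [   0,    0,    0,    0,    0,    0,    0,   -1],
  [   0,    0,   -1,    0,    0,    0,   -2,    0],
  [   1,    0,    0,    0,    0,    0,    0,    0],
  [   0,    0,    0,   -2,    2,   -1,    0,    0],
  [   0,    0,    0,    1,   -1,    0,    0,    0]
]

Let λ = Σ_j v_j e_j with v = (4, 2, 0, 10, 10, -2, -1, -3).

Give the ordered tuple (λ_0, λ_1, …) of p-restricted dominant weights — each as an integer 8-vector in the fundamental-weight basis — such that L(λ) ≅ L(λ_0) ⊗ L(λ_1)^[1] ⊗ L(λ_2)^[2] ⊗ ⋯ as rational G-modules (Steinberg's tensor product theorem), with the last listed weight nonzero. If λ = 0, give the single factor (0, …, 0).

((4, 1, 2, 3, 2, 4, 2, 0),)

Converting to the ω-basis (c_i = row i of M dotted with v = (4, 2, 0, 10, 10, -2, -1, -3)):
  c_1 = 0*4 + 0*2 + 0*0 + 0*10 + 1*10 + 0*-2 + 0*-1 + 2*-3 = 4
  c_2 = 0*4 + 0*2 + 0*0 + 0*10 + 0*10 + 0*-2 + -1*-1 + 0*-3 = 1
  c_3 = 0*4 + 1*2 + 0*0 + 0*10 + 0*10 + 0*-2 + 0*-1 + 0*-3 = 2
  c_4 = 0*4 + 0*2 + 0*0 + 0*10 + 0*10 + 0*-2 + 0*-1 + -1*-3 = 3
  c_5 = 0*4 + 0*2 + -1*0 + 0*10 + 0*10 + 0*-2 + -2*-1 + 0*-3 = 2
  c_6 = 1*4 + 0*2 + 0*0 + 0*10 + 0*10 + 0*-2 + 0*-1 + 0*-3 = 4
  c_7 = 0*4 + 0*2 + 0*0 + -2*10 + 2*10 + -1*-2 + 0*-1 + 0*-3 = 2
  c_8 = 0*4 + 0*2 + 0*0 + 1*10 + -1*10 + 0*-2 + 0*-1 + 0*-3 = 0
Base-5 expansion of each c_i:
  c_1 = 4 = 4·5^0
  c_2 = 1 = 1·5^0
  c_3 = 2 = 2·5^0
  c_4 = 3 = 3·5^0
  c_5 = 2 = 2·5^0
  c_6 = 4 = 4·5^0
  c_7 = 2 = 2·5^0
  c_8 = 0
p-restricted factor λ_0 = (4, 1, 2, 3, 2, 4, 2, 0)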